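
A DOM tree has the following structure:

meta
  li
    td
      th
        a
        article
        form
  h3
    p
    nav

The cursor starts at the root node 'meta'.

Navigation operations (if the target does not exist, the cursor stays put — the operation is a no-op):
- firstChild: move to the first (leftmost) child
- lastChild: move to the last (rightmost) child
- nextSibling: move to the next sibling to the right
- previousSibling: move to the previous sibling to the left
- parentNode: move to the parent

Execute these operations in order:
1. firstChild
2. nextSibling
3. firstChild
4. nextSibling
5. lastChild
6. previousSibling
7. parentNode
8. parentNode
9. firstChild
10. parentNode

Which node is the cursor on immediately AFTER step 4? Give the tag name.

Answer: nav

Derivation:
After 1 (firstChild): li
After 2 (nextSibling): h3
After 3 (firstChild): p
After 4 (nextSibling): nav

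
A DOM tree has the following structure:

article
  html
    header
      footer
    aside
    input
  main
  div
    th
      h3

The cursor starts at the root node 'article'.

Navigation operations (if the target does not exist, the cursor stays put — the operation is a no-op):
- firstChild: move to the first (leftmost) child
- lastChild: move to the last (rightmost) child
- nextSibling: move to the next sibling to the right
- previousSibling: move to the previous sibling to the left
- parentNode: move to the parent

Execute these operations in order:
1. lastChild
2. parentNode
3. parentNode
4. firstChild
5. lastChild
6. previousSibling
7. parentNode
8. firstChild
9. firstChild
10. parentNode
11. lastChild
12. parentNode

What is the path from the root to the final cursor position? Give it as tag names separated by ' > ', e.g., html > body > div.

Answer: article > html > header

Derivation:
After 1 (lastChild): div
After 2 (parentNode): article
After 3 (parentNode): article (no-op, stayed)
After 4 (firstChild): html
After 5 (lastChild): input
After 6 (previousSibling): aside
After 7 (parentNode): html
After 8 (firstChild): header
After 9 (firstChild): footer
After 10 (parentNode): header
After 11 (lastChild): footer
After 12 (parentNode): header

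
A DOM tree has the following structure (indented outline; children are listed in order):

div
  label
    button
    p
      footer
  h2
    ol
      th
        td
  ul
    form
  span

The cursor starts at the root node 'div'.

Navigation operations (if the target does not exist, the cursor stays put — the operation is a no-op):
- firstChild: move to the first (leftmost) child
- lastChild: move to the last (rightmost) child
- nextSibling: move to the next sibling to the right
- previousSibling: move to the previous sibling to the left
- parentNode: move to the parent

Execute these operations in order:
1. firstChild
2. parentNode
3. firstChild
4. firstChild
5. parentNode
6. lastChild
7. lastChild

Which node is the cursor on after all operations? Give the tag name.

After 1 (firstChild): label
After 2 (parentNode): div
After 3 (firstChild): label
After 4 (firstChild): button
After 5 (parentNode): label
After 6 (lastChild): p
After 7 (lastChild): footer

Answer: footer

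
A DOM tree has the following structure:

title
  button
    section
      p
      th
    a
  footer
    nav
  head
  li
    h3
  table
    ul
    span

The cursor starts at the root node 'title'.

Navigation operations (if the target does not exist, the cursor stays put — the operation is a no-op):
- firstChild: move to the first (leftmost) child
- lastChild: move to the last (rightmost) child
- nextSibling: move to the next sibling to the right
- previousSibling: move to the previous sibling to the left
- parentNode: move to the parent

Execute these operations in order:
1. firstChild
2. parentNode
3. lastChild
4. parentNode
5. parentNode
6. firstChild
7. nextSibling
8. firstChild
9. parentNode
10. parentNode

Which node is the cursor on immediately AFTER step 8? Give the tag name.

After 1 (firstChild): button
After 2 (parentNode): title
After 3 (lastChild): table
After 4 (parentNode): title
After 5 (parentNode): title (no-op, stayed)
After 6 (firstChild): button
After 7 (nextSibling): footer
After 8 (firstChild): nav

Answer: nav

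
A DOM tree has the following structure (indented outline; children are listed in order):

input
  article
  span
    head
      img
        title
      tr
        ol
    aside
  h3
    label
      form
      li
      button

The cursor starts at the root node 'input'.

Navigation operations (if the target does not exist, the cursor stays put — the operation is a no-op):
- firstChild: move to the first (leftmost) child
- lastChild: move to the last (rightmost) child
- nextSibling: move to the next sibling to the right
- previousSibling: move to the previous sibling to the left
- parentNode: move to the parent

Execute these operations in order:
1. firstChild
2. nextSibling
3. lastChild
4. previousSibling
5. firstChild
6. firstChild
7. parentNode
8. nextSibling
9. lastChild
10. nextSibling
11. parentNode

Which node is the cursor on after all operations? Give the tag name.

After 1 (firstChild): article
After 2 (nextSibling): span
After 3 (lastChild): aside
After 4 (previousSibling): head
After 5 (firstChild): img
After 6 (firstChild): title
After 7 (parentNode): img
After 8 (nextSibling): tr
After 9 (lastChild): ol
After 10 (nextSibling): ol (no-op, stayed)
After 11 (parentNode): tr

Answer: tr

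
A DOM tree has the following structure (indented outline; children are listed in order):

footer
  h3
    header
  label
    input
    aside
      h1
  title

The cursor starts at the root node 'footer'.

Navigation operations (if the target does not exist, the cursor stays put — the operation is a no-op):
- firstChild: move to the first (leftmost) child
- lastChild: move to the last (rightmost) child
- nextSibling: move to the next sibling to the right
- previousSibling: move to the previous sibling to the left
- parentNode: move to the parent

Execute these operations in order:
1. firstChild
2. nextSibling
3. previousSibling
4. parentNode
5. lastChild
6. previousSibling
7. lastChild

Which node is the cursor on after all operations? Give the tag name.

After 1 (firstChild): h3
After 2 (nextSibling): label
After 3 (previousSibling): h3
After 4 (parentNode): footer
After 5 (lastChild): title
After 6 (previousSibling): label
After 7 (lastChild): aside

Answer: aside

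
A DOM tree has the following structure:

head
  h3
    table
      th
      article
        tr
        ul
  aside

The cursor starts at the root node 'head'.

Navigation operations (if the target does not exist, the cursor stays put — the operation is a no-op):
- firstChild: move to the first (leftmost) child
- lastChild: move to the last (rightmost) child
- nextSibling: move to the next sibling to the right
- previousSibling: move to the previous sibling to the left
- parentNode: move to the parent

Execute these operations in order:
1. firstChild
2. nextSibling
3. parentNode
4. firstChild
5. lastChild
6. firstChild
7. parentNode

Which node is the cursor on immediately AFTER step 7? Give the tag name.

Answer: table

Derivation:
After 1 (firstChild): h3
After 2 (nextSibling): aside
After 3 (parentNode): head
After 4 (firstChild): h3
After 5 (lastChild): table
After 6 (firstChild): th
After 7 (parentNode): table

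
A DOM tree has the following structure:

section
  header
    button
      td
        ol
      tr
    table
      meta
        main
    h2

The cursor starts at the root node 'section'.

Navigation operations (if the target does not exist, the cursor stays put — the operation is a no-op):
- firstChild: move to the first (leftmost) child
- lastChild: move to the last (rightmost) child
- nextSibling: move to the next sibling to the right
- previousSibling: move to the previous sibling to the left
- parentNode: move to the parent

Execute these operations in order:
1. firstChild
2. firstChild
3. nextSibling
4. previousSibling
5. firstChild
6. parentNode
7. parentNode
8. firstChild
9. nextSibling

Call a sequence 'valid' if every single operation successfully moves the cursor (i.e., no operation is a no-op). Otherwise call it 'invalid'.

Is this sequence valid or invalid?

Answer: valid

Derivation:
After 1 (firstChild): header
After 2 (firstChild): button
After 3 (nextSibling): table
After 4 (previousSibling): button
After 5 (firstChild): td
After 6 (parentNode): button
After 7 (parentNode): header
After 8 (firstChild): button
After 9 (nextSibling): table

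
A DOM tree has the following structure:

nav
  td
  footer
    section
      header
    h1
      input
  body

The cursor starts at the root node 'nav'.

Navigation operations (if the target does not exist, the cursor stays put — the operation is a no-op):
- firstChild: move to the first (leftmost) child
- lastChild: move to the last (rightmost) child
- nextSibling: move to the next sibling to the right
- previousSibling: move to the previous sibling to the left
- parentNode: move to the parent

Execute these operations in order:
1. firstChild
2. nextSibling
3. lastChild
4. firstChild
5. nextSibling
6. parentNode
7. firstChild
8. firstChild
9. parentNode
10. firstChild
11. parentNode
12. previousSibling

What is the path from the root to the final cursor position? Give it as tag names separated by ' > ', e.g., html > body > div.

After 1 (firstChild): td
After 2 (nextSibling): footer
After 3 (lastChild): h1
After 4 (firstChild): input
After 5 (nextSibling): input (no-op, stayed)
After 6 (parentNode): h1
After 7 (firstChild): input
After 8 (firstChild): input (no-op, stayed)
After 9 (parentNode): h1
After 10 (firstChild): input
After 11 (parentNode): h1
After 12 (previousSibling): section

Answer: nav > footer > section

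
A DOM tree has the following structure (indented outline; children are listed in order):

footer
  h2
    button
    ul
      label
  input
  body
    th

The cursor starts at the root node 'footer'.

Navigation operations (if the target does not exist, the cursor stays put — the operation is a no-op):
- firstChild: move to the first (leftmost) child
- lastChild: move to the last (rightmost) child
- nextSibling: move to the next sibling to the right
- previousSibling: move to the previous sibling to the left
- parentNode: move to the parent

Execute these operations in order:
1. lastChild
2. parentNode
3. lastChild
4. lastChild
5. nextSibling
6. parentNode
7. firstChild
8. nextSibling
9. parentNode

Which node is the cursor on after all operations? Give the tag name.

After 1 (lastChild): body
After 2 (parentNode): footer
After 3 (lastChild): body
After 4 (lastChild): th
After 5 (nextSibling): th (no-op, stayed)
After 6 (parentNode): body
After 7 (firstChild): th
After 8 (nextSibling): th (no-op, stayed)
After 9 (parentNode): body

Answer: body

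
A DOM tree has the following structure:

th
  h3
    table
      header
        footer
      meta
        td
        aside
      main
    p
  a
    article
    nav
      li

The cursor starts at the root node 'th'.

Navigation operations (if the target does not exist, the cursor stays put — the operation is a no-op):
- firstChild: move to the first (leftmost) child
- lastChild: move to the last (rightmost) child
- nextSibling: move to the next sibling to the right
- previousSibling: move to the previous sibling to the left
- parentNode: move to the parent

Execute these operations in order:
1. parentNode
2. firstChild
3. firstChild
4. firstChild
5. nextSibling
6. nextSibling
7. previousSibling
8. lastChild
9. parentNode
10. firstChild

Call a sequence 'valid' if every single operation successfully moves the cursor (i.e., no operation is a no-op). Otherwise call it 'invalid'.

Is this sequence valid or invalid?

Answer: invalid

Derivation:
After 1 (parentNode): th (no-op, stayed)
After 2 (firstChild): h3
After 3 (firstChild): table
After 4 (firstChild): header
After 5 (nextSibling): meta
After 6 (nextSibling): main
After 7 (previousSibling): meta
After 8 (lastChild): aside
After 9 (parentNode): meta
After 10 (firstChild): td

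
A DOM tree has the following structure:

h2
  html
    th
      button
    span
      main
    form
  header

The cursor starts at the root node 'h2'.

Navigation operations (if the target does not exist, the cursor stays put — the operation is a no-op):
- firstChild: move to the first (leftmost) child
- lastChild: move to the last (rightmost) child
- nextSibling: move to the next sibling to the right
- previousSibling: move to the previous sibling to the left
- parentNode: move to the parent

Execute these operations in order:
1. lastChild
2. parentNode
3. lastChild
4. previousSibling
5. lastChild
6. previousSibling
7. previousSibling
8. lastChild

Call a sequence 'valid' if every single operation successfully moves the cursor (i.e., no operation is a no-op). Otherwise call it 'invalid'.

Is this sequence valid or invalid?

After 1 (lastChild): header
After 2 (parentNode): h2
After 3 (lastChild): header
After 4 (previousSibling): html
After 5 (lastChild): form
After 6 (previousSibling): span
After 7 (previousSibling): th
After 8 (lastChild): button

Answer: valid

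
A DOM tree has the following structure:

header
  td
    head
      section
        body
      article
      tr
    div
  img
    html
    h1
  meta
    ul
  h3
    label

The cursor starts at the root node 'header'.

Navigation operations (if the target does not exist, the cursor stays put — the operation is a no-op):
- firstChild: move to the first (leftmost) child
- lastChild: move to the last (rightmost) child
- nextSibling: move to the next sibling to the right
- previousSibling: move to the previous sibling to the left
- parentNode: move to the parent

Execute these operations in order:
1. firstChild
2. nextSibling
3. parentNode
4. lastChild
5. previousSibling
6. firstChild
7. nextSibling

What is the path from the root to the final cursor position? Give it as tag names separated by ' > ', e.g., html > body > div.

After 1 (firstChild): td
After 2 (nextSibling): img
After 3 (parentNode): header
After 4 (lastChild): h3
After 5 (previousSibling): meta
After 6 (firstChild): ul
After 7 (nextSibling): ul (no-op, stayed)

Answer: header > meta > ul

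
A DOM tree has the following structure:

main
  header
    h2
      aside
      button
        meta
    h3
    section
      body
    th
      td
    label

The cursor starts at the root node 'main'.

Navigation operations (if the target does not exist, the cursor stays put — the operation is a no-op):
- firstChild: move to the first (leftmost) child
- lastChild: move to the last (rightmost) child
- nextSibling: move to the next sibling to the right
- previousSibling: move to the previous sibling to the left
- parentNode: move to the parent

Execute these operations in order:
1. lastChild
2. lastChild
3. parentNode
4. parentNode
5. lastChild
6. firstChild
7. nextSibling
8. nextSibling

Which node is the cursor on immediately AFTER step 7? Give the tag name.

After 1 (lastChild): header
After 2 (lastChild): label
After 3 (parentNode): header
After 4 (parentNode): main
After 5 (lastChild): header
After 6 (firstChild): h2
After 7 (nextSibling): h3

Answer: h3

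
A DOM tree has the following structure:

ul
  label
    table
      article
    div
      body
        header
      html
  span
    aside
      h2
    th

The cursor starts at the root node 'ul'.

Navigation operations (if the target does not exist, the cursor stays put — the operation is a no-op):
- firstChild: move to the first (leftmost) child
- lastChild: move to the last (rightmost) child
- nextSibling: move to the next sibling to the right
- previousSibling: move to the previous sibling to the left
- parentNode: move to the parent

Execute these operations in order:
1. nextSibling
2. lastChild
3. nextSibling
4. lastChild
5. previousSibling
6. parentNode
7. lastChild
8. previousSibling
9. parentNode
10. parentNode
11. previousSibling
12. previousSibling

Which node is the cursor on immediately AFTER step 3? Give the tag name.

Answer: span

Derivation:
After 1 (nextSibling): ul (no-op, stayed)
After 2 (lastChild): span
After 3 (nextSibling): span (no-op, stayed)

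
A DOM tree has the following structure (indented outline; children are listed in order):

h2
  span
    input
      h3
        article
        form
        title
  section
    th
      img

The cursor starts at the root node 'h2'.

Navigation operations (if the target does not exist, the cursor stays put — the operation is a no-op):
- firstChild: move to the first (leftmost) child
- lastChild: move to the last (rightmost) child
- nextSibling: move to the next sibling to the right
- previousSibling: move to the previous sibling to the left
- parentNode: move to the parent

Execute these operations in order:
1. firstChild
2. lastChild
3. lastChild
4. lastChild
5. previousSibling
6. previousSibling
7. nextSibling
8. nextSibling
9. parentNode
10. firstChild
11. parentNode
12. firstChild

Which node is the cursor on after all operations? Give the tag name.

Answer: article

Derivation:
After 1 (firstChild): span
After 2 (lastChild): input
After 3 (lastChild): h3
After 4 (lastChild): title
After 5 (previousSibling): form
After 6 (previousSibling): article
After 7 (nextSibling): form
After 8 (nextSibling): title
After 9 (parentNode): h3
After 10 (firstChild): article
After 11 (parentNode): h3
After 12 (firstChild): article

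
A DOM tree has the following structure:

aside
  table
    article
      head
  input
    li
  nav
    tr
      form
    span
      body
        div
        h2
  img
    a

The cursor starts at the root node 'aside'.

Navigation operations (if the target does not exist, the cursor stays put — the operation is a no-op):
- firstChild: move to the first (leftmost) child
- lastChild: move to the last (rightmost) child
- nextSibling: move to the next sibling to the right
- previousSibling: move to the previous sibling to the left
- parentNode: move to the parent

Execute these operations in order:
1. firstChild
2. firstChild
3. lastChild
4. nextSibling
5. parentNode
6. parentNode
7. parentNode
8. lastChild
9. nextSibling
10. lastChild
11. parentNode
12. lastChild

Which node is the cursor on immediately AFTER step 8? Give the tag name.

After 1 (firstChild): table
After 2 (firstChild): article
After 3 (lastChild): head
After 4 (nextSibling): head (no-op, stayed)
After 5 (parentNode): article
After 6 (parentNode): table
After 7 (parentNode): aside
After 8 (lastChild): img

Answer: img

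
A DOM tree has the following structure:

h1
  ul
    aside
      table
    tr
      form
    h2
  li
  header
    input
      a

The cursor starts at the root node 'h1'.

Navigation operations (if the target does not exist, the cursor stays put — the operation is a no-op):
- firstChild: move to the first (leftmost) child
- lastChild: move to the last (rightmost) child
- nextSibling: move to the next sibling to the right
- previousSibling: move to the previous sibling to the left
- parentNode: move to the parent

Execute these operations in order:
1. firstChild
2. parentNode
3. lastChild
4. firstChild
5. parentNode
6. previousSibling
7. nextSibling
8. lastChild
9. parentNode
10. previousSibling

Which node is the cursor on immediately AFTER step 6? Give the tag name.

After 1 (firstChild): ul
After 2 (parentNode): h1
After 3 (lastChild): header
After 4 (firstChild): input
After 5 (parentNode): header
After 6 (previousSibling): li

Answer: li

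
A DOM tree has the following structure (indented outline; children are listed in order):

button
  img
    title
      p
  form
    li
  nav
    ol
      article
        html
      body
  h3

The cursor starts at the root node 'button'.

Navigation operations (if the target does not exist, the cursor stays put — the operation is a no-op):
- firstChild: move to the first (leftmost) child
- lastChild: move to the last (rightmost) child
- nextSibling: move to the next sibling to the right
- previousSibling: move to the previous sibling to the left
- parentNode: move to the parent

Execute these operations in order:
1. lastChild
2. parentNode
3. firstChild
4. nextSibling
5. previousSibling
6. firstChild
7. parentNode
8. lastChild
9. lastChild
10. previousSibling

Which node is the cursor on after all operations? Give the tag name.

After 1 (lastChild): h3
After 2 (parentNode): button
After 3 (firstChild): img
After 4 (nextSibling): form
After 5 (previousSibling): img
After 6 (firstChild): title
After 7 (parentNode): img
After 8 (lastChild): title
After 9 (lastChild): p
After 10 (previousSibling): p (no-op, stayed)

Answer: p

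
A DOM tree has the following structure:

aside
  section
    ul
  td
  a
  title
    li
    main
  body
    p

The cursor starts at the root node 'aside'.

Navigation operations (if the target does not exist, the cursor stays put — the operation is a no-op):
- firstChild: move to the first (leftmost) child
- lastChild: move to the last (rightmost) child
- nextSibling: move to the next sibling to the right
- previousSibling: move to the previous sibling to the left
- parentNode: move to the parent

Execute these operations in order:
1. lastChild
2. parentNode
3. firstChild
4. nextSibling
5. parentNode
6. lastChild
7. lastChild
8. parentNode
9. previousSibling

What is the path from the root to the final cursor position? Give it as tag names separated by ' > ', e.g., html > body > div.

After 1 (lastChild): body
After 2 (parentNode): aside
After 3 (firstChild): section
After 4 (nextSibling): td
After 5 (parentNode): aside
After 6 (lastChild): body
After 7 (lastChild): p
After 8 (parentNode): body
After 9 (previousSibling): title

Answer: aside > title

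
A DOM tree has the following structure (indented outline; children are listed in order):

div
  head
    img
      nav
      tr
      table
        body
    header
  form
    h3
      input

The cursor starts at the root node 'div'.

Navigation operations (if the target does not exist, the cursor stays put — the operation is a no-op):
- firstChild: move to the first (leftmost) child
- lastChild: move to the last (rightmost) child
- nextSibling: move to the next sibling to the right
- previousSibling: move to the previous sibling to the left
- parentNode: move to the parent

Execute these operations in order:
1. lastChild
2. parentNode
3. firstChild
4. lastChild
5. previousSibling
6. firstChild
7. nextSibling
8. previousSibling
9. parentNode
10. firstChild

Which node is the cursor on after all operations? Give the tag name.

After 1 (lastChild): form
After 2 (parentNode): div
After 3 (firstChild): head
After 4 (lastChild): header
After 5 (previousSibling): img
After 6 (firstChild): nav
After 7 (nextSibling): tr
After 8 (previousSibling): nav
After 9 (parentNode): img
After 10 (firstChild): nav

Answer: nav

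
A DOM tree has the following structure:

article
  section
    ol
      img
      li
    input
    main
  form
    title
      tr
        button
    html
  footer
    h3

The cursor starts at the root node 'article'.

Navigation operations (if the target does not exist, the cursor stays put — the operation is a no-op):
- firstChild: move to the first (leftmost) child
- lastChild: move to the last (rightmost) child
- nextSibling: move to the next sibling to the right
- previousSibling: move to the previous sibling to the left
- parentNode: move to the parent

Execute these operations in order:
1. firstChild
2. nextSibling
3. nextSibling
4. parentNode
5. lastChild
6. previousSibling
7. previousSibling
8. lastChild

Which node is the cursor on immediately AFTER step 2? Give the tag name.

Answer: form

Derivation:
After 1 (firstChild): section
After 2 (nextSibling): form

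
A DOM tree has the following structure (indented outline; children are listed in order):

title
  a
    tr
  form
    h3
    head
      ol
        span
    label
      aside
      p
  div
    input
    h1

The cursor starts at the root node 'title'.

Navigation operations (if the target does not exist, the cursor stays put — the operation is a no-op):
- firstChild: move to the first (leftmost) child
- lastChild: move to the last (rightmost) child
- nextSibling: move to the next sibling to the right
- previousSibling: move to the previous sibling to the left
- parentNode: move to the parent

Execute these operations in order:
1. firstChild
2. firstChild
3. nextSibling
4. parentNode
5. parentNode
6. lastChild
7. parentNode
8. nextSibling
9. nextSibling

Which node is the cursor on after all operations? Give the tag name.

After 1 (firstChild): a
After 2 (firstChild): tr
After 3 (nextSibling): tr (no-op, stayed)
After 4 (parentNode): a
After 5 (parentNode): title
After 6 (lastChild): div
After 7 (parentNode): title
After 8 (nextSibling): title (no-op, stayed)
After 9 (nextSibling): title (no-op, stayed)

Answer: title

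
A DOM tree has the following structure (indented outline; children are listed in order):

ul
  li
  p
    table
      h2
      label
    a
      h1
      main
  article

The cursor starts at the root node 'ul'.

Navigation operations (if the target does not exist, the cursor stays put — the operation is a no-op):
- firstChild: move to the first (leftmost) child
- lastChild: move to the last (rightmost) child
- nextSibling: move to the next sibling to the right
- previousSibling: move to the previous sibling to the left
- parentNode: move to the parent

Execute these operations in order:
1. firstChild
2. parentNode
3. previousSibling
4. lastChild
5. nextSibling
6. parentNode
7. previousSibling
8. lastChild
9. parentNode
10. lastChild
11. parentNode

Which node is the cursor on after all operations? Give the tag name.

After 1 (firstChild): li
After 2 (parentNode): ul
After 3 (previousSibling): ul (no-op, stayed)
After 4 (lastChild): article
After 5 (nextSibling): article (no-op, stayed)
After 6 (parentNode): ul
After 7 (previousSibling): ul (no-op, stayed)
After 8 (lastChild): article
After 9 (parentNode): ul
After 10 (lastChild): article
After 11 (parentNode): ul

Answer: ul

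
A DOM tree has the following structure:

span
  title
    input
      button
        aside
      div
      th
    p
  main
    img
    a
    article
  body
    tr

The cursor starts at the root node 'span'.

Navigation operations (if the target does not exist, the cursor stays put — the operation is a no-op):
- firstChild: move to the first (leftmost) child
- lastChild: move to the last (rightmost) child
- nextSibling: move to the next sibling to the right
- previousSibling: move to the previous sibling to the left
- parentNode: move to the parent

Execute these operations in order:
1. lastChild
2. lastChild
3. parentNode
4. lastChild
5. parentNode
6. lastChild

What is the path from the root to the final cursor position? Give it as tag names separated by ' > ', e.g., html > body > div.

Answer: span > body > tr

Derivation:
After 1 (lastChild): body
After 2 (lastChild): tr
After 3 (parentNode): body
After 4 (lastChild): tr
After 5 (parentNode): body
After 6 (lastChild): tr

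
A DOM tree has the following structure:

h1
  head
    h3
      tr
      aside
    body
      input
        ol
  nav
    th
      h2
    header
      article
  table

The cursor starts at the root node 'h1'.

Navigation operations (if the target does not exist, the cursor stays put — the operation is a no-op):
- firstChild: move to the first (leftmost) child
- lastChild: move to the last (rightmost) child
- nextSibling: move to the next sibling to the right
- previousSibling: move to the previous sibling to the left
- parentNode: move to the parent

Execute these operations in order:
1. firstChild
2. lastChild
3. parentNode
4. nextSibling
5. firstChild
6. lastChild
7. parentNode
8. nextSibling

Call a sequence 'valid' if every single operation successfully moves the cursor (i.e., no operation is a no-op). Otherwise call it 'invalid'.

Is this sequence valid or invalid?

After 1 (firstChild): head
After 2 (lastChild): body
After 3 (parentNode): head
After 4 (nextSibling): nav
After 5 (firstChild): th
After 6 (lastChild): h2
After 7 (parentNode): th
After 8 (nextSibling): header

Answer: valid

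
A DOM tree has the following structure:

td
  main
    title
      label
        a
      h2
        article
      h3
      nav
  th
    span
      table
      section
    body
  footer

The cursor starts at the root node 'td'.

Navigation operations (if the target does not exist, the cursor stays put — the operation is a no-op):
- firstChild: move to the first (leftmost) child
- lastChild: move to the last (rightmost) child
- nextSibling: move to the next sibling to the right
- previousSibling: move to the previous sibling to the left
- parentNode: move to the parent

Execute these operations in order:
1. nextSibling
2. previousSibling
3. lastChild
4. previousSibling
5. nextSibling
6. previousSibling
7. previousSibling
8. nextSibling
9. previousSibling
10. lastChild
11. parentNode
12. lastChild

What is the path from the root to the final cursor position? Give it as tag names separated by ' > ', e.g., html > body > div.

Answer: td > main > title

Derivation:
After 1 (nextSibling): td (no-op, stayed)
After 2 (previousSibling): td (no-op, stayed)
After 3 (lastChild): footer
After 4 (previousSibling): th
After 5 (nextSibling): footer
After 6 (previousSibling): th
After 7 (previousSibling): main
After 8 (nextSibling): th
After 9 (previousSibling): main
After 10 (lastChild): title
After 11 (parentNode): main
After 12 (lastChild): title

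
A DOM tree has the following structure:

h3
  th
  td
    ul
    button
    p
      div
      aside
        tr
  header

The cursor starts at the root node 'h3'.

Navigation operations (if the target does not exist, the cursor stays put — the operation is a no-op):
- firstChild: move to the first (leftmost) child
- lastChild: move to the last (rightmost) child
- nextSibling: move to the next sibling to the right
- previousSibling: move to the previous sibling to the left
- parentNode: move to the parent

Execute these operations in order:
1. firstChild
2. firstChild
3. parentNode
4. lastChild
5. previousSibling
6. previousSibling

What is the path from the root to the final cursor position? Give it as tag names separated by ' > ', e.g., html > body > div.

Answer: h3 > th

Derivation:
After 1 (firstChild): th
After 2 (firstChild): th (no-op, stayed)
After 3 (parentNode): h3
After 4 (lastChild): header
After 5 (previousSibling): td
After 6 (previousSibling): th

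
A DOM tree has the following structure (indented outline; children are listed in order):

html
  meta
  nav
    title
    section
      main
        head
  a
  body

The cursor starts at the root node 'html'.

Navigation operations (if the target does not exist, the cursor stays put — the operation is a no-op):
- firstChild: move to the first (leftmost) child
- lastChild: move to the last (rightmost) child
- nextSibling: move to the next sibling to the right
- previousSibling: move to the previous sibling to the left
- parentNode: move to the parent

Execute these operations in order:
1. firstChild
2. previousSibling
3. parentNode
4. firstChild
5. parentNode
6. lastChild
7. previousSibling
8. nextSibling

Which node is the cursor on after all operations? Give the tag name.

After 1 (firstChild): meta
After 2 (previousSibling): meta (no-op, stayed)
After 3 (parentNode): html
After 4 (firstChild): meta
After 5 (parentNode): html
After 6 (lastChild): body
After 7 (previousSibling): a
After 8 (nextSibling): body

Answer: body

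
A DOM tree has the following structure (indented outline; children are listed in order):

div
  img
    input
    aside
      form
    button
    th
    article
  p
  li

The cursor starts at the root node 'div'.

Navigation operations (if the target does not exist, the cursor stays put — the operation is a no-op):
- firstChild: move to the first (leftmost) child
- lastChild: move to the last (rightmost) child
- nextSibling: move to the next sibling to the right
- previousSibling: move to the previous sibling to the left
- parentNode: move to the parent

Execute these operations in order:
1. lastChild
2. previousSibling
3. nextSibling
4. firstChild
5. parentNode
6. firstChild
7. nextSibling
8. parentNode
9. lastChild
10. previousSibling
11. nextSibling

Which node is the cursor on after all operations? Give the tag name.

Answer: li

Derivation:
After 1 (lastChild): li
After 2 (previousSibling): p
After 3 (nextSibling): li
After 4 (firstChild): li (no-op, stayed)
After 5 (parentNode): div
After 6 (firstChild): img
After 7 (nextSibling): p
After 8 (parentNode): div
After 9 (lastChild): li
After 10 (previousSibling): p
After 11 (nextSibling): li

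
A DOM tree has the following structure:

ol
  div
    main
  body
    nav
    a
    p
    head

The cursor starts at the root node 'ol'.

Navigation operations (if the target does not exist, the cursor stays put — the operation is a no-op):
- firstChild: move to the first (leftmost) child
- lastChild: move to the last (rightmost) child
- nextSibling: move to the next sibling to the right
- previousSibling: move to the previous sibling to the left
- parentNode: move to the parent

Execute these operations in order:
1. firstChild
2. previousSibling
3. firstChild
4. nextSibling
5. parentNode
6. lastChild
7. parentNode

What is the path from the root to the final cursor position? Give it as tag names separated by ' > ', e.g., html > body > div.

Answer: ol > div

Derivation:
After 1 (firstChild): div
After 2 (previousSibling): div (no-op, stayed)
After 3 (firstChild): main
After 4 (nextSibling): main (no-op, stayed)
After 5 (parentNode): div
After 6 (lastChild): main
After 7 (parentNode): div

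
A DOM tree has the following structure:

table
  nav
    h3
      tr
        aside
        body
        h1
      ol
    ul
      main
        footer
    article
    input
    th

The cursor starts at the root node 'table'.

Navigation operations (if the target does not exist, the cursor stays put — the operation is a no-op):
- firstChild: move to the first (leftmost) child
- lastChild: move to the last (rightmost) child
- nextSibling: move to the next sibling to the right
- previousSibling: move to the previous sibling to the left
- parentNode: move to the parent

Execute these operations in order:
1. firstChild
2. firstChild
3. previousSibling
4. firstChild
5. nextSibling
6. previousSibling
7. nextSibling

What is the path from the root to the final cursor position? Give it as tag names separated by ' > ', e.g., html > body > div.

After 1 (firstChild): nav
After 2 (firstChild): h3
After 3 (previousSibling): h3 (no-op, stayed)
After 4 (firstChild): tr
After 5 (nextSibling): ol
After 6 (previousSibling): tr
After 7 (nextSibling): ol

Answer: table > nav > h3 > ol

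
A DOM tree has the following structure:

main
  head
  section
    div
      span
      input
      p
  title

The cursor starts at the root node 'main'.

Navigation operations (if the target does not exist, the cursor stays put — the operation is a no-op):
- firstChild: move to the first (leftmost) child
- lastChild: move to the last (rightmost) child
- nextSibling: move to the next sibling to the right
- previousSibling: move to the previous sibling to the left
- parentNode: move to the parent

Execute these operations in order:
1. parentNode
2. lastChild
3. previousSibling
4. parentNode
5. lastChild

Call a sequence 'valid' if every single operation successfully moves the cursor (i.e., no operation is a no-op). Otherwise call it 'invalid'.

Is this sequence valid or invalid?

Answer: invalid

Derivation:
After 1 (parentNode): main (no-op, stayed)
After 2 (lastChild): title
After 3 (previousSibling): section
After 4 (parentNode): main
After 5 (lastChild): title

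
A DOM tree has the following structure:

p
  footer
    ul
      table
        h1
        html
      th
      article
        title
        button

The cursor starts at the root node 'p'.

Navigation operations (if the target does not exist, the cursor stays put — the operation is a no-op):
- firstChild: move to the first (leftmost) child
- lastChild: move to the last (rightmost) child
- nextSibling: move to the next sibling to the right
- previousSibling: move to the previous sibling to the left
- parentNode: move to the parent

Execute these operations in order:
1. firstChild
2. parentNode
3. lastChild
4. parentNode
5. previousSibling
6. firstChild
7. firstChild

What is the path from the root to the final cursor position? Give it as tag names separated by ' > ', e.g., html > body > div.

After 1 (firstChild): footer
After 2 (parentNode): p
After 3 (lastChild): footer
After 4 (parentNode): p
After 5 (previousSibling): p (no-op, stayed)
After 6 (firstChild): footer
After 7 (firstChild): ul

Answer: p > footer > ul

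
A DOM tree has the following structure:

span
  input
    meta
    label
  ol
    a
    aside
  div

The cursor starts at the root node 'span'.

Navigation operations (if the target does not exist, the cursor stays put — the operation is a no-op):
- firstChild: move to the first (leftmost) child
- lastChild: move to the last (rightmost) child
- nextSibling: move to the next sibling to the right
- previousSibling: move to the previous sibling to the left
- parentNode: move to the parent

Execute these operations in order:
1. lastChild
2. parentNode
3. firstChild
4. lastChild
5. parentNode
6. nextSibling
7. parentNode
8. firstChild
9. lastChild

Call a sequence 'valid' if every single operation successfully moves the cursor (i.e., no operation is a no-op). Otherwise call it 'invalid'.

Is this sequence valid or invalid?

Answer: valid

Derivation:
After 1 (lastChild): div
After 2 (parentNode): span
After 3 (firstChild): input
After 4 (lastChild): label
After 5 (parentNode): input
After 6 (nextSibling): ol
After 7 (parentNode): span
After 8 (firstChild): input
After 9 (lastChild): label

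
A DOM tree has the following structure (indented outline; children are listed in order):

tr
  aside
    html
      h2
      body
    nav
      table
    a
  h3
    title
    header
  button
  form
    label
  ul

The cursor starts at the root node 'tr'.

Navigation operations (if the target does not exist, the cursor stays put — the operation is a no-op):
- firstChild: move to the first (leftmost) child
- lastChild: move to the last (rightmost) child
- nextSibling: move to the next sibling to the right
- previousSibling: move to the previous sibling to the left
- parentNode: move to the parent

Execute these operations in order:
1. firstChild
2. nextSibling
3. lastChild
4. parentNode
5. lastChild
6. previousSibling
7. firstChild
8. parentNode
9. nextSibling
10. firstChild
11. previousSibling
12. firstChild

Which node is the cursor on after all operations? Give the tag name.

After 1 (firstChild): aside
After 2 (nextSibling): h3
After 3 (lastChild): header
After 4 (parentNode): h3
After 5 (lastChild): header
After 6 (previousSibling): title
After 7 (firstChild): title (no-op, stayed)
After 8 (parentNode): h3
After 9 (nextSibling): button
After 10 (firstChild): button (no-op, stayed)
After 11 (previousSibling): h3
After 12 (firstChild): title

Answer: title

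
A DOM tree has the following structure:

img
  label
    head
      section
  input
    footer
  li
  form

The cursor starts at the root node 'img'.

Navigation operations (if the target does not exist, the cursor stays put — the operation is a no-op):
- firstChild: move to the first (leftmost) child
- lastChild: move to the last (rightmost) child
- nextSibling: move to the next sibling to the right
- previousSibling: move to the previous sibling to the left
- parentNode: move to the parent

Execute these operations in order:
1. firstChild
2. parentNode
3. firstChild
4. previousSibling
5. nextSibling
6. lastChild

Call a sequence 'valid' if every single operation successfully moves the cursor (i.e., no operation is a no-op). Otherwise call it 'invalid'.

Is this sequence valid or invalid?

After 1 (firstChild): label
After 2 (parentNode): img
After 3 (firstChild): label
After 4 (previousSibling): label (no-op, stayed)
After 5 (nextSibling): input
After 6 (lastChild): footer

Answer: invalid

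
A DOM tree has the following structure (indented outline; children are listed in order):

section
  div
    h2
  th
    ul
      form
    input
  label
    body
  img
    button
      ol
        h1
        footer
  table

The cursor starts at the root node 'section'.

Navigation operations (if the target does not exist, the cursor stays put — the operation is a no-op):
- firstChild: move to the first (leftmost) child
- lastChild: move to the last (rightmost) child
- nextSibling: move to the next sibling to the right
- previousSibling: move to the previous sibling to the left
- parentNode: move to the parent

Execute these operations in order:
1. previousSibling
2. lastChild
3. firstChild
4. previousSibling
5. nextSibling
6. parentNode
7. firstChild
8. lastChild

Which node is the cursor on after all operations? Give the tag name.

After 1 (previousSibling): section (no-op, stayed)
After 2 (lastChild): table
After 3 (firstChild): table (no-op, stayed)
After 4 (previousSibling): img
After 5 (nextSibling): table
After 6 (parentNode): section
After 7 (firstChild): div
After 8 (lastChild): h2

Answer: h2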